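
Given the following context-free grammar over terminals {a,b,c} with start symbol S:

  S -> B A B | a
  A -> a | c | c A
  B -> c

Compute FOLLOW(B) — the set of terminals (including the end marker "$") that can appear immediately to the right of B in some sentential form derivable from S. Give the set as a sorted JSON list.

FIRST iteration:
pass 1:
  A via A→a: +{a}
  A via A→c: +{c}
  B via B→c: +{c}
  S via S→B A B: +{c}
  S via S→a: +{a}
  FIRST[S]={a,c}  FIRST[A]={a,c}  FIRST[B]={c}
pass 2: — fixpoint
  FIRST[S]={a,c}  FIRST[A]={a,c}  FIRST[B]={c}

FOLLOW sets:
FOLLOW(S) := {$}
[1]
  S→B A B: FOLLOW(B) ⊇ FIRST(A) = {a,c}; new: +{a,c}
  S→B A B: FOLLOW(A) ⊇ FIRST(B) = {c}; new: +{c}
  S→B A B: FOLLOW(B) ⊇ FOLLOW(S) ⊇ {$}; new: +{$}
  FOLLOW[S]={$}  FOLLOW[A]={c}  FOLLOW[B]={$,a,c}
[2] (no change)
  FOLLOW[S]={$}  FOLLOW[A]={c}  FOLLOW[B]={$,a,c}

FOLLOW(B) = ["$", "a", "c"]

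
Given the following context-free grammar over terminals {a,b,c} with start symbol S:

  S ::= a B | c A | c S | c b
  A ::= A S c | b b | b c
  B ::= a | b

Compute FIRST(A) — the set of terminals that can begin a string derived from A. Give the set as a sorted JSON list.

FIRST iteration:
round 1:
  A via A→b b: +{b}
  B via B→a: +{a}
  B via B→b: +{b}
  S via S→a B: +{a}
  S via S→c A: +{c}
  FIRST[S]={a,c}  FIRST[A]={b}  FIRST[B]={a,b}
round 2: — fixpoint
  FIRST[S]={a,c}  FIRST[A]={b}  FIRST[B]={a,b}

FIRST(A) = ["b"]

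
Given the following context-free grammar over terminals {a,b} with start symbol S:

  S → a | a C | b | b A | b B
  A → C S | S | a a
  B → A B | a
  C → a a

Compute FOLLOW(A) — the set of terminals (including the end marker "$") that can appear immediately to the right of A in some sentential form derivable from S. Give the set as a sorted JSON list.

FIRST iteration:
pass 1:
  A via A→a a: +{a}
  B via B→A B: +{a}
  C via C→a a: +{a}
  S via S→a: +{a}
  S via S→b: +{b}
  FIRST[S]={a,b}  FIRST[A]={a}  FIRST[B]={a}  FIRST[C]={a}
pass 2:
  A via A→S: +{b}
  B via B→A B: +{b}
  FIRST[S]={a,b}  FIRST[A]={a,b}  FIRST[B]={a,b}  FIRST[C]={a}
pass 3: done
  FIRST[S]={a,b}  FIRST[A]={a,b}  FIRST[B]={a,b}  FIRST[C]={a}

Compute FOLLOW by fixpoint:
seed FOLLOW(S) with $
pass 1:
  A→C S: FOLLOW(C) ⊇ FIRST(S) = {a,b}; new: +{a,b}
  B→A B: FOLLOW(A) ⊇ FIRST(B) = {a,b}; new: +{a,b}
  S→a C: FOLLOW(C) ⊇ FOLLOW(S) ⊇ {$}; new: +{$}
  S→b A: FOLLOW(A) ⊇ FOLLOW(S) ⊇ {$}; new: +{$}
  S→b B: FOLLOW(B) ⊇ FOLLOW(S) ⊇ {$}; new: +{$}
  FOLLOW(S)={$}  FOLLOW(A)={$,a,b}  FOLLOW(B)={$}  FOLLOW(C)={$,a,b}
pass 2:
  A→C S: FOLLOW(S) ⊇ FOLLOW(A) ⊇ {$,a,b}; new: +{a,b}
  S→b B: FOLLOW(B) ⊇ FOLLOW(S) ⊇ {$,a,b}; new: +{a,b}
  FOLLOW(S)={$,a,b}  FOLLOW(A)={$,a,b}  FOLLOW(B)={$,a,b}  FOLLOW(C)={$,a,b}
pass 3: — fixpoint
  FOLLOW(S)={$,a,b}  FOLLOW(A)={$,a,b}  FOLLOW(B)={$,a,b}  FOLLOW(C)={$,a,b}

FOLLOW(A) = ["$", "a", "b"]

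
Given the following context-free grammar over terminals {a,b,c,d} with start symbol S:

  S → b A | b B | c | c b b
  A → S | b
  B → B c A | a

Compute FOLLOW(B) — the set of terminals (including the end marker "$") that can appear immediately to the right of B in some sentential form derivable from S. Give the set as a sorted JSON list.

FIRST iteration:
iter 1:
  A via A→b: +{b}
  B via B→a: +{a}
  S via S→b A: +{b}
  S via S→c: +{c}
  S: {b,c}  A: {b}  B: {a}
iter 2:
  A via A→S: +{c}
  S: {b,c}  A: {b,c}  B: {a}
iter 3: (no change)
  S: {b,c}  A: {b,c}  B: {a}

Compute FOLLOW by fixpoint:
seed FOLLOW(S) with $
pass 1:
  B→B c A: FOLLOW(B) ⊇ FIRST(c) = {c}; new: +{c}
  B→B c A: FOLLOW(A) ⊇ FOLLOW(B) ⊇ {c}; new: +{c}
  S→b A: FOLLOW(A) ⊇ FOLLOW(S) ⊇ {$}; new: +{$}
  S→b B: FOLLOW(B) ⊇ FOLLOW(S) ⊇ {$}; new: +{$}
  FOLLOW[S]={$}  FOLLOW[A]={$,c}  FOLLOW[B]={$,c}
pass 2:
  A→S: FOLLOW(S) ⊇ FOLLOW(A) ⊇ {$,c}; new: +{c}
  FOLLOW[S]={$,c}  FOLLOW[A]={$,c}  FOLLOW[B]={$,c}
pass 3: — fixpoint
  FOLLOW[S]={$,c}  FOLLOW[A]={$,c}  FOLLOW[B]={$,c}

FOLLOW(B) = ["$", "c"]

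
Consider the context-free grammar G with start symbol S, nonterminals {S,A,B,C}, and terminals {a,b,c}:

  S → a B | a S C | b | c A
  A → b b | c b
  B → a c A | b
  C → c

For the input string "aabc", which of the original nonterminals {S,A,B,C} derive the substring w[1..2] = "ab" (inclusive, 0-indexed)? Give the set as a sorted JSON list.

CNF form of G:
  S -> T1 A | T2 B | T2 X4 | b
  A -> T0 T0 | T1 T0
  B -> T2 X3 | b
  C -> c
  T0 -> b
  T1 -> c
  T2 -> a
  X3 -> T1 A
  X4 -> S C

Fill CYK table bottom-up — only the sub-triangle for w[1..2]:
  [1..1]={T2}  "a"  orig:{}
  [2..2]={B,S,T0}  "b"  orig:{B,S}
  [1..2]={S}  "ab"

Original NTs in T[1,2] deriving "ab": ["S"]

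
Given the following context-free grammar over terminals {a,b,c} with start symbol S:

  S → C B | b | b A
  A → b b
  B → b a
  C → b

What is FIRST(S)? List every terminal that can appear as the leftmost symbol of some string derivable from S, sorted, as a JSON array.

FIRST iteration:
pass 1:
  A via A→b b: +{b}
  B via B→b a: +{b}
  C via C→b: +{b}
  S via S→C B: +{b}
  S: {b}  A: {b}  B: {b}  C: {b}
pass 2: — fixpoint
  S: {b}  A: {b}  B: {b}  C: {b}

FIRST(S) = ["b"]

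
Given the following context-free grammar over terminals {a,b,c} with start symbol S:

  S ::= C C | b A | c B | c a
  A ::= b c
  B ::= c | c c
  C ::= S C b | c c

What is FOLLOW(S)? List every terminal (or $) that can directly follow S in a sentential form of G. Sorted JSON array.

FIRST sets, iterate to fixpoint:
round 1:
  A via A→b c: +{b}
  B via B→c: +{c}
  C via C→c c: +{c}
  S via S→C C: +{c}
  S via S→b A: +{b}
  FIRST[S]={b,c}  FIRST[A]={b}  FIRST[B]={c}  FIRST[C]={c}
round 2:
  C via C→S C b: +{b}
  FIRST[S]={b,c}  FIRST[A]={b}  FIRST[B]={c}  FIRST[C]={b,c}
round 3: (no change)
  FIRST[S]={b,c}  FIRST[A]={b}  FIRST[B]={c}  FIRST[C]={b,c}

Compute FOLLOW by fixpoint:
FOLLOW(S) := {$}
round 1:
  C→S C b: FOLLOW(S) ⊇ FIRST(C) = {b,c}; new: +{b,c}
  C→S C b: FOLLOW(C) ⊇ FIRST(b) = {b}; new: +{b}
  S→C C: FOLLOW(C) ⊇ FIRST(C) = {b,c}; new: +{c}
  S→C C: FOLLOW(C) ⊇ FOLLOW(S) ⊇ {$,b,c}; new: +{$}
  S→b A: FOLLOW(A) ⊇ FOLLOW(S) ⊇ {$,b,c}; new: +{$,b,c}
  S→c B: FOLLOW(B) ⊇ FOLLOW(S) ⊇ {$,b,c}; new: +{$,b,c}
  FOLLOW[S]={$,b,c}  FOLLOW[A]={$,b,c}  FOLLOW[B]={$,b,c}  FOLLOW[C]={$,b,c}
round 2: (stable)
  FOLLOW[S]={$,b,c}  FOLLOW[A]={$,b,c}  FOLLOW[B]={$,b,c}  FOLLOW[C]={$,b,c}

FOLLOW(S) = ["$", "b", "c"]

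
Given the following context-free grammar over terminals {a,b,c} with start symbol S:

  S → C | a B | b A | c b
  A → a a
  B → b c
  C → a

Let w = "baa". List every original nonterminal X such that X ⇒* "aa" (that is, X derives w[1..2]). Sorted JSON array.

Convert to CNF:
  S -> T0 B | T1 A | T2 T1 | a
  A -> T0 T0
  B -> T1 T2
  C -> a
  T0 -> a
  T1 -> b
  T2 -> c

CYK table (by increasing span) — only the sub-triangle for w[1..2]:
  cell(1,1) a: {C,S,T0}  orig:{C,S}
  cell(2,2) a: {C,S,T0}  orig:{C,S}
  cell(1,2) aa: {A}

Original NTs in T[1,2] deriving "aa": ["A"]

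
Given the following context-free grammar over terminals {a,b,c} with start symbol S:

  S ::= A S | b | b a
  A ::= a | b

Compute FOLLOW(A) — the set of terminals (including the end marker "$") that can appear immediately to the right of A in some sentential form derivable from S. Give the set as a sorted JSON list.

FIRST sets, iterate to fixpoint:
round 1:
  A via A→a: +{a}
  A via A→b: +{b}
  S via S→A S: +{a,b}
  FIRST[S]={a,b}  FIRST[A]={a,b}
round 2: (stable)
  FIRST[S]={a,b}  FIRST[A]={a,b}

FOLLOW sets:
initialize: $ ∈ FOLLOW(S)
round 1:
  S→A S: FOLLOW(A) ⊇ FIRST(S) = {a,b}; new: +{a,b}
  S: {$}  A: {a,b}
round 2: done
  S: {$}  A: {a,b}

FOLLOW(A) = ["a", "b"]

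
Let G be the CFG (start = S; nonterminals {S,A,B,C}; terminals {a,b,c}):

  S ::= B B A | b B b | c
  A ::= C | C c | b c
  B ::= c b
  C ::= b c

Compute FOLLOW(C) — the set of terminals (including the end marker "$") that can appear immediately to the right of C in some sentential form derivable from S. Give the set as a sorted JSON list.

Compute FIRST by fixpoint:
pass 1:
  A via A→b c: +{b}
  B via B→c b: +{c}
  C via C→b c: +{b}
  S via S→B B A: +{c}
  S via S→b B b: +{b}
  FIRST(S)={b,c}  FIRST(A)={b}  FIRST(B)={c}  FIRST(C)={b}
pass 2: (no change)
  FIRST(S)={b,c}  FIRST(A)={b}  FIRST(B)={c}  FIRST(C)={b}

FOLLOW sets:
FOLLOW(S) := {$}
pass 1:
  A→C c: FOLLOW(C) ⊇ FIRST(c) = {c}; new: +{c}
  S→B B A: FOLLOW(B) ⊇ FIRST(B) = {c}; new: +{c}
  S→B B A: FOLLOW(B) ⊇ FIRST(A) = {b}; new: +{b}
  S→B B A: FOLLOW(A) ⊇ FOLLOW(S) ⊇ {$}; new: +{$}
  FOLLOW(S)={$}  FOLLOW(A)={$}  FOLLOW(B)={b,c}  FOLLOW(C)={c}
pass 2:
  A→C: FOLLOW(C) ⊇ FOLLOW(A) ⊇ {$}; new: +{$}
  FOLLOW(S)={$}  FOLLOW(A)={$}  FOLLOW(B)={b,c}  FOLLOW(C)={$,c}
pass 3: (stable)
  FOLLOW(S)={$}  FOLLOW(A)={$}  FOLLOW(B)={b,c}  FOLLOW(C)={$,c}

FOLLOW(C) = ["$", "c"]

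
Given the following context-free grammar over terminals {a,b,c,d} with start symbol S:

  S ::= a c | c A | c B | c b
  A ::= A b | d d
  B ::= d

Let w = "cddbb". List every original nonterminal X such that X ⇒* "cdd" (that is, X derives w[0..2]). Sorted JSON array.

Convert to CNF:
  S -> T2 T3 | T3 A | T3 B | T3 T0
  A -> A T0 | T1 T1
  B -> d
  T0 -> b
  T1 -> d
  T2 -> a
  T3 -> c

CYK fill, restricted to cells inside w[0..2]:
  cell(0,0) c: {T3}  orig:{}
  cell(1,1) d: {B,T1}  orig:{B}
  cell(2,2) d: {B,T1}  orig:{B}
  cell(0,1) cd: {S}
  cell(1,2) dd: {A}
  cell(0,2) cdd: {S}

Original NTs in T[0,2] deriving "cdd": ["S"]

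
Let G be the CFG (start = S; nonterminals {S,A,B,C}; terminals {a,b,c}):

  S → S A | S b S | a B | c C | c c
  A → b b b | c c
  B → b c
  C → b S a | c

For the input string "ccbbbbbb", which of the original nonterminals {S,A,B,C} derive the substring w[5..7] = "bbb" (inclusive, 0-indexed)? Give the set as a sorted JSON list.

Convert to CNF:
  S -> S A | S X5 | T1 C | T1 T1 | T2 B
  A -> T0 X3 | T1 T1
  B -> T0 T1
  C -> T0 X4 | c
  T0 -> b
  T1 -> c
  T2 -> a
  X3 -> T0 T0
  X4 -> S T2
  X5 -> T0 S

Fill CYK table bottom-up (cells [i..j] with 5 ≤ i ≤ j ≤ 7 only):
  [5..5]={T0}  "b"  orig:{}
  [6..6]={T0}  "b"  orig:{}
  [7..7]={T0}  "b"  orig:{}
  [5..6]={X3}  "bb"  orig:{}
  [6..7]={X3}  "bb"  orig:{}
  [5..7]={A}  "bbb"

Original NTs in T[5,7] deriving "bbb": ["A"]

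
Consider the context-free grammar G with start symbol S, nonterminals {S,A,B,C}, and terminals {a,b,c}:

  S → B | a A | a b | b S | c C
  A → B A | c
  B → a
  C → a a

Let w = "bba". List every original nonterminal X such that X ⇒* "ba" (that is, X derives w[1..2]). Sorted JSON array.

CNF form of G:
  S -> T0 A | T0 T1 | T1 S | T2 C | a
  A -> B A | c
  B -> a
  C -> T0 T0
  T0 -> a
  T1 -> b
  T2 -> c

CYK table (by increasing span) (cells [i..j] with 1 ≤ i ≤ j ≤ 2 only):
  T[1,1] 'b' = {T1}  orig:{}
  T[2,2] 'a' = {B,S,T0}  orig:{B,S}
  T[1,2] 'ba' = {S}

Original NTs in T[1,2] deriving "ba": ["S"]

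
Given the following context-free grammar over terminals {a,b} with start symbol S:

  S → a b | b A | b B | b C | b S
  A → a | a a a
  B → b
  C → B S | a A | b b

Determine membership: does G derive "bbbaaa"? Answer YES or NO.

CNF form of G:
  S -> T0 T1 | T1 A | T1 B | T1 C | T1 S
  A -> T0 X2 | a
  B -> b
  C -> B S | T0 A | T1 T1
  T0 -> a
  T1 -> b
  X2 -> T0 T0

CYK table (by increasing span):
  [0..0]={B,T1}  "b"  orig:{B}
  [1..1]={B,T1}  "b"  orig:{B}
  [2..2]={B,T1}  "b"  orig:{B}
  [3..3]={A,T0}  "a"  orig:{A}
  [4..4]={A,T0}  "a"  orig:{A}
  [5..5]={A,T0}  "a"  orig:{A}
  [0..1]={C,S}  "bb"
  [1..2]={C,S}  "bb"
  [2..3]={S}  "ba"
  [3..4]={C,X2}  "aa"  orig:{C}
  [4..5]={C,X2}  "aa"  orig:{C}
  [0..2]={C,S}  "bbb"
  [1..3]={C,S}  "bba"
  [2..4]={S}  "baa"
  [3..5]={A}  "aaa"
  [0..3]={C,S}  "bbba"
  [1..4]={C,S}  "bbaa"
  [2..5]={S}  "baaa"
  [0..4]={C,S}  "bbbaa"
  [1..5]={C,S}  "bbaaa"
  [0..5]={C,S}  "bbbaaa"

S ∈ T[0,5] ⇒ YES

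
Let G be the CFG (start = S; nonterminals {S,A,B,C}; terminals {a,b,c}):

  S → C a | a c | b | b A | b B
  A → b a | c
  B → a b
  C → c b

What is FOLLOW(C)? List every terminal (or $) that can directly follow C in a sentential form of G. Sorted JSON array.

FIRST iteration:
pass 1:
  A via A→b a: +{b}
  A via A→c: +{c}
  B via B→a b: +{a}
  C via C→c b: +{c}
  S via S→C a: +{c}
  S via S→a c: +{a}
  S via S→b: +{b}
  S: {a,b,c}  A: {b,c}  B: {a}  C: {c}
pass 2: done
  S: {a,b,c}  A: {b,c}  B: {a}  C: {c}

Compute FOLLOW by fixpoint:
seed FOLLOW(S) with $
round 1:
  S→C a: FOLLOW(C) ⊇ FIRST(a) = {a}; new: +{a}
  S→b A: FOLLOW(A) ⊇ FOLLOW(S) ⊇ {$}; new: +{$}
  S→b B: FOLLOW(B) ⊇ FOLLOW(S) ⊇ {$}; new: +{$}
  S: {$}  A: {$}  B: {$}  C: {a}
round 2: (no change)
  S: {$}  A: {$}  B: {$}  C: {a}

FOLLOW(C) = ["a"]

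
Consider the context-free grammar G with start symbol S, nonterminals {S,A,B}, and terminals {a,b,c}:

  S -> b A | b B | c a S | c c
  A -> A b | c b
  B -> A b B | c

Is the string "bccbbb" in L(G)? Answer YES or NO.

Convert to CNF:
  S -> T0 A | T0 B | T1 T1 | T1 X4
  A -> A T0 | T1 T0
  B -> A X3 | c
  T0 -> b
  T1 -> c
  T2 -> a
  X3 -> T0 B
  X4 -> T2 S

CYK fill:
  [0..0]={T0}  "b"  orig:{}
  [1..1]={B,T1}  "c"  orig:{B}
  [2..2]={B,T1}  "c"  orig:{B}
  [3..3]={T0}  "b"  orig:{}
  [4..4]={T0}  "b"  orig:{}
  [5..5]={T0}  "b"  orig:{}
  [0..1]={S,X3}  "bc"  orig:{S}
  [1..2]={S}  "cc"
  [2..3]={A}  "cb"
  [3..4]=∅  "bb"
  [4..5]=∅  "bb"
  [0..2]=∅  "bcc"
  [1..3]=∅  "ccb"
  [2..4]={A}  "cbb"
  [3..5]=∅  "bbb"
  [0..3]=∅  "bccb"
  [1..4]=∅  "ccbb"
  [2..5]={A}  "cbbb"
  [0..4]=∅  "bccbb"
  [1..5]=∅  "ccbbb"
  [0..5]=∅  "bccbbb"

S ∉ T[0,5] ⇒ NO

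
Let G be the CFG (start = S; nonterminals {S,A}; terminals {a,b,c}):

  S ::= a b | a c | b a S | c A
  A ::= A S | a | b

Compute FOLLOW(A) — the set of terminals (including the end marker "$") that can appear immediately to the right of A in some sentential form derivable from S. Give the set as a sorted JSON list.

FIRST iteration:
iter 1:
  A via A→a: +{a}
  A via A→b: +{b}
  S via S→a b: +{a}
  S via S→b a S: +{b}
  S via S→c A: +{c}
  S: {a,b,c}  A: {a,b}
iter 2: — fixpoint
  S: {a,b,c}  A: {a,b}

FOLLOW sets:
seed FOLLOW(S) with $
round 1:
  A→A S: FOLLOW(A) ⊇ FIRST(S) = {a,b,c}; new: +{a,b,c}
  A→A S: FOLLOW(S) ⊇ FOLLOW(A) ⊇ {a,b,c}; new: +{a,b,c}
  S→c A: FOLLOW(A) ⊇ FOLLOW(S) ⊇ {$,a,b,c}; new: +{$}
  FOLLOW(S)={$,a,b,c}  FOLLOW(A)={$,a,b,c}
round 2: — fixpoint
  FOLLOW(S)={$,a,b,c}  FOLLOW(A)={$,a,b,c}

FOLLOW(A) = ["$", "a", "b", "c"]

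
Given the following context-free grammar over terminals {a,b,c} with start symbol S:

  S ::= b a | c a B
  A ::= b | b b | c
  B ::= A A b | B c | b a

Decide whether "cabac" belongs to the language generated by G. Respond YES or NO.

CNF form of G:
  S -> T0 T2 | T1 X4
  A -> T0 T0 | b | c
  B -> A X3 | B T1 | T0 T2
  T0 -> b
  T1 -> c
  T2 -> a
  X3 -> A T0
  X4 -> T2 B

CYK table (by increasing span):
  [0..0]={A,T1}  "c"  orig:{A}
  [1..1]={T2}  "a"  orig:{}
  [2..2]={A,T0}  "b"  orig:{A}
  [3..3]={T2}  "a"  orig:{}
  [4..4]={A,T1}  "c"  orig:{A}
  [0..1]=∅  "ca"
  [1..2]=∅  "ab"
  [2..3]={B,S}  "ba"
  [3..4]=∅  "ac"
  [0..2]=∅  "cab"
  [1..3]={X4}  "aba"  orig:{}
  [2..4]={B}  "bac"
  [0..3]={S}  "caba"
  [1..4]={X4}  "abac"  orig:{}
  [0..4]={S}  "cabac"

S ∈ T[0,4] ⇒ YES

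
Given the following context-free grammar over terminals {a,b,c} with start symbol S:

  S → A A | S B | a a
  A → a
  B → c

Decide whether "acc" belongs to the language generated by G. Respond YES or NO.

Convert to CNF:
  S -> A A | S B | T0 T0
  A -> a
  B -> c
  T0 -> a

CYK fill:
  [0..0]={A,T0}  "a"  orig:{A}
  [1..1]={B}  "c"
  [2..2]={B}  "c"
  [0..1]=∅  "ac"
  [1..2]=∅  "cc"
  [0..2]=∅  "acc"

S ∉ T[0,2] ⇒ NO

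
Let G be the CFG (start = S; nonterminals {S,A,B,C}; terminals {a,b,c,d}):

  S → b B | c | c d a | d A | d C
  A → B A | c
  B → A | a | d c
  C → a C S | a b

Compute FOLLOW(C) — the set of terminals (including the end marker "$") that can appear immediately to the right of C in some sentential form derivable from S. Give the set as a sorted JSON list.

Compute FIRST by fixpoint:
iter 1:
  A via A→c: +{c}
  B via B→A: +{c}
  B via B→a: +{a}
  B via B→d c: +{d}
  C via C→a C S: +{a}
  S via S→b B: +{b}
  S via S→c: +{c}
  S via S→d A: +{d}
  S: {b,c,d}  A: {c}  B: {a,c,d}  C: {a}
iter 2:
  A via A→B A: +{a,d}
  S: {b,c,d}  A: {a,c,d}  B: {a,c,d}  C: {a}
iter 3: — fixpoint
  S: {b,c,d}  A: {a,c,d}  B: {a,c,d}  C: {a}

FOLLOW sets:
seed FOLLOW(S) with $
round 1:
  A→B A: FOLLOW(B) ⊇ FIRST(A) = {a,c,d}; new: +{a,c,d}
  B→A: FOLLOW(A) ⊇ FOLLOW(B) ⊇ {a,c,d}; new: +{a,c,d}
  C→a C S: FOLLOW(C) ⊇ FIRST(S) = {b,c,d}; new: +{b,c,d}
  C→a C S: FOLLOW(S) ⊇ FOLLOW(C) ⊇ {b,c,d}; new: +{b,c,d}
  S→b B: FOLLOW(B) ⊇ FOLLOW(S) ⊇ {$,b,c,d}; new: +{$,b}
  S→d A: FOLLOW(A) ⊇ FOLLOW(S) ⊇ {$,b,c,d}; new: +{$,b}
  S→d C: FOLLOW(C) ⊇ FOLLOW(S) ⊇ {$,b,c,d}; new: +{$}
  S: {$,b,c,d}  A: {$,a,b,c,d}  B: {$,a,b,c,d}  C: {$,b,c,d}
round 2: done
  S: {$,b,c,d}  A: {$,a,b,c,d}  B: {$,a,b,c,d}  C: {$,b,c,d}

FOLLOW(C) = ["$", "b", "c", "d"]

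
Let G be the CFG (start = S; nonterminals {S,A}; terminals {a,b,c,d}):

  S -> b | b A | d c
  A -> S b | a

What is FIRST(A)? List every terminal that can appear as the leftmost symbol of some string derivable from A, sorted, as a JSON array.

Compute FIRST by fixpoint:
pass 1:
  A via A→a: +{a}
  S via S→b: +{b}
  S via S→d c: +{d}
  FIRST[S]={b,d}  FIRST[A]={a}
pass 2:
  A via A→S b: +{b,d}
  FIRST[S]={b,d}  FIRST[A]={a,b,d}
pass 3: done
  FIRST[S]={b,d}  FIRST[A]={a,b,d}

FIRST(A) = ["a", "b", "d"]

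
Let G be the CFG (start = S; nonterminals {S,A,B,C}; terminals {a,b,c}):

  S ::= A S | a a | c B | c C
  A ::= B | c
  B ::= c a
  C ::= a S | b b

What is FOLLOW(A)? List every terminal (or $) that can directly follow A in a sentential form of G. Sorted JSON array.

Compute FIRST by fixpoint:
pass 1:
  A via A→c: +{c}
  B via B→c a: +{c}
  C via C→a S: +{a}
  C via C→b b: +{b}
  S via S→A S: +{c}
  S via S→a a: +{a}
  FIRST(S)={a,c}  FIRST(A)={c}  FIRST(B)={c}  FIRST(C)={a,b}
pass 2: (no change)
  FIRST(S)={a,c}  FIRST(A)={c}  FIRST(B)={c}  FIRST(C)={a,b}

FOLLOW sets:
FOLLOW(S) := {$}
[1]
  S→A S: FOLLOW(A) ⊇ FIRST(S) = {a,c}; new: +{a,c}
  S→c B: FOLLOW(B) ⊇ FOLLOW(S) ⊇ {$}; new: +{$}
  S→c C: FOLLOW(C) ⊇ FOLLOW(S) ⊇ {$}; new: +{$}
  FOLLOW(S)={$}  FOLLOW(A)={a,c}  FOLLOW(B)={$}  FOLLOW(C)={$}
[2]
  A→B: FOLLOW(B) ⊇ FOLLOW(A) ⊇ {a,c}; new: +{a,c}
  FOLLOW(S)={$}  FOLLOW(A)={a,c}  FOLLOW(B)={$,a,c}  FOLLOW(C)={$}
[3] (stable)
  FOLLOW(S)={$}  FOLLOW(A)={a,c}  FOLLOW(B)={$,a,c}  FOLLOW(C)={$}

FOLLOW(A) = ["a", "c"]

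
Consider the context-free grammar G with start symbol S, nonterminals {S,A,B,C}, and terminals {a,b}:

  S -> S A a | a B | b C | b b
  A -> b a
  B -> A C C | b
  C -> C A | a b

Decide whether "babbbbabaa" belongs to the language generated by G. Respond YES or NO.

Convert to CNF:
  S -> S X3 | T0 C | T0 T0 | T1 B
  A -> T0 T1
  B -> A X2 | b
  C -> C A | T1 T0
  T0 -> b
  T1 -> a
  X2 -> C C
  X3 -> A T1

CYK fill:
  cell(0,0) b: {B,T0}  orig:{B}
  cell(1,1) a: {T1}  orig:{}
  cell(2,2) b: {B,T0}  orig:{B}
  cell(3,3) b: {B,T0}  orig:{B}
  cell(4,4) b: {B,T0}  orig:{B}
  cell(5,5) b: {B,T0}  orig:{B}
  cell(6,6) a: {T1}  orig:{}
  cell(7,7) b: {B,T0}  orig:{B}
  cell(8,8) a: {T1}  orig:{}
  cell(9,9) a: {T1}  orig:{}
  cell(0,1) ba: {A}
  cell(1,2) ab: {C,S}
  cell(2,3) bb: {S}
  cell(3,4) bb: {S}
  cell(4,5) bb: {S}
  cell(5,6) ba: {A}
  cell(6,7) ab: {C,S}
  cell(7,8) ba: {A}
  cell(8,9) aa: ∅
  cell(0,2) bab: {S}
  cell(1,3) abb: ∅
  cell(2,4) bbb: ∅
  cell(3,5) bbb: ∅
  cell(4,6) bba: ∅
  cell(5,7) bab: {S}
  cell(6,8) aba: ∅
  cell(7,9) baa: {X3}  orig:{}
  cell(0,3) babb: ∅
  cell(1,4) abbb: ∅
  cell(2,5) bbbb: ∅
  cell(3,6) bbba: ∅
  cell(4,7) bbab: ∅
  cell(5,8) baba: ∅
  cell(6,9) abaa: ∅
  cell(0,4) babbb: ∅
  cell(1,5) abbbb: ∅
  cell(2,6) bbbba: ∅
  cell(3,7) bbbab: ∅
  cell(4,8) bbaba: ∅
  cell(5,9) babaa: ∅
  cell(0,5) babbbb: ∅
  cell(1,6) abbbba: ∅
  cell(2,7) bbbbab: ∅
  cell(3,8) bbbaba: ∅
  cell(4,9) bbabaa: ∅
  cell(0,6) babbbba: ∅
  cell(1,7) abbbbab: ∅
  cell(2,8) bbbbaba: ∅
  cell(3,9) bbbabaa: ∅
  cell(0,7) babbbbab: ∅
  cell(1,8) abbbbaba: ∅
  cell(2,9) bbbbabaa: ∅
  cell(0,8) babbbbaba: ∅
  cell(1,9) abbbbabaa: ∅
  cell(0,9) babbbbabaa: ∅

S ∉ T[0,9] ⇒ NO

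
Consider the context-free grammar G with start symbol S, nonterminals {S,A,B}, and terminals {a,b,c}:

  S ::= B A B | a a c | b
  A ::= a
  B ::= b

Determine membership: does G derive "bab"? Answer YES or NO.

CNF form of G:
  S -> B X2 | T0 X3 | b
  A -> a
  B -> b
  T0 -> a
  T1 -> c
  X2 -> A B
  X3 -> T0 T1

CYK fill:
  cell(0,0) b: {B,S}
  cell(1,1) a: {A,T0}  orig:{A}
  cell(2,2) b: {B,S}
  cell(0,1) ba: ∅
  cell(1,2) ab: {X2}  orig:{}
  cell(0,2) bab: {S}

S ∈ T[0,2] ⇒ YES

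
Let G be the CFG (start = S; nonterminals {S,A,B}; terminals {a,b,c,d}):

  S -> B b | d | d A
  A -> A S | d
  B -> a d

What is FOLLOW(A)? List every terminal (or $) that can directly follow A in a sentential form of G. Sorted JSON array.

FIRST sets, iterate to fixpoint:
[1]
  A via A→d: +{d}
  B via B→a d: +{a}
  S via S→B b: +{a}
  S via S→d: +{d}
  S: {a,d}  A: {d}  B: {a}
[2] (no change)
  S: {a,d}  A: {d}  B: {a}

FOLLOW sets:
seed FOLLOW(S) with $
[1]
  A→A S: FOLLOW(A) ⊇ FIRST(S) = {a,d}; new: +{a,d}
  A→A S: FOLLOW(S) ⊇ FOLLOW(A) ⊇ {a,d}; new: +{a,d}
  S→B b: FOLLOW(B) ⊇ FIRST(b) = {b}; new: +{b}
  S→d A: FOLLOW(A) ⊇ FOLLOW(S) ⊇ {$,a,d}; new: +{$}
  FOLLOW[S]={$,a,d}  FOLLOW[A]={$,a,d}  FOLLOW[B]={b}
[2] done
  FOLLOW[S]={$,a,d}  FOLLOW[A]={$,a,d}  FOLLOW[B]={b}

FOLLOW(A) = ["$", "a", "d"]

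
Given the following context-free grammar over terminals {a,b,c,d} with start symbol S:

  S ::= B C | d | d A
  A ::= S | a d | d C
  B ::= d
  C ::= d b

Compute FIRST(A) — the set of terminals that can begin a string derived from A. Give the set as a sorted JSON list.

Compute FIRST by fixpoint:
pass 1:
  A via A→a d: +{a}
  A via A→d C: +{d}
  B via B→d: +{d}
  C via C→d b: +{d}
  S via S→B C: +{d}
  S: {d}  A: {a,d}  B: {d}  C: {d}
pass 2: done
  S: {d}  A: {a,d}  B: {d}  C: {d}

FIRST(A) = ["a", "d"]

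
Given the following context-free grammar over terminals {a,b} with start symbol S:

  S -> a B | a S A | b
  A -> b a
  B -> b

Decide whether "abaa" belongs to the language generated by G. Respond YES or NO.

Convert to CNF:
  S -> T1 B | T1 X2 | b
  A -> T0 T1
  B -> b
  T0 -> b
  T1 -> a
  X2 -> S A

CYK table (by increasing span):
  cell(0,0) a: {T1}  orig:{}
  cell(1,1) b: {B,S,T0}  orig:{B,S}
  cell(2,2) a: {T1}  orig:{}
  cell(3,3) a: {T1}  orig:{}
  cell(0,1) ab: {S}
  cell(1,2) ba: {A}
  cell(2,3) aa: ∅
  cell(0,2) aba: ∅
  cell(1,3) baa: ∅
  cell(0,3) abaa: ∅

S ∉ T[0,3] ⇒ NO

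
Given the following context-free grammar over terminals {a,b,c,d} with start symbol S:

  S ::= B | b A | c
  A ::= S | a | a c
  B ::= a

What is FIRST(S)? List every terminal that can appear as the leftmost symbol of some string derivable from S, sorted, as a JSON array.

FIRST iteration:
pass 1:
  A via A→a: +{a}
  B via B→a: +{a}
  S via S→B: +{a}
  S via S→b A: +{b}
  S via S→c: +{c}
  S: {a,b,c}  A: {a}  B: {a}
pass 2:
  A via A→S: +{b,c}
  S: {a,b,c}  A: {a,b,c}  B: {a}
pass 3: — fixpoint
  S: {a,b,c}  A: {a,b,c}  B: {a}

FIRST(S) = ["a", "b", "c"]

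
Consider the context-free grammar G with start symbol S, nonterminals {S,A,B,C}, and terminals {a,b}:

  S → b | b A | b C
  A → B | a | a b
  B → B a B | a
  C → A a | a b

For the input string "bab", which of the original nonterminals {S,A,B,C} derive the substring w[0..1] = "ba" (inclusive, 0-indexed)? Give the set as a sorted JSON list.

Convert to CNF:
  S -> T1 A | T1 C | b
  A -> B X2 | T0 T1 | a
  B -> B X3 | a
  C -> A T0 | T0 T1
  T0 -> a
  T1 -> b
  X2 -> T0 B
  X3 -> T0 B

CYK table (by increasing span) (cells [i..j] with 0 ≤ i ≤ j ≤ 1 only):
  T[0,0] 'b' = {S,T1}  orig:{S}
  T[1,1] 'a' = {A,B,T0}  orig:{A,B}
  T[0,1] 'ba' = {S}

Original NTs in T[0,1] deriving "ba": ["S"]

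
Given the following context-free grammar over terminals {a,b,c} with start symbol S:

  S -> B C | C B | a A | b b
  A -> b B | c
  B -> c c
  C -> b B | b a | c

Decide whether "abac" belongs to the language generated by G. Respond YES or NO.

CNF form of G:
  S -> B C | C B | T0 T0 | T2 A
  A -> T0 B | c
  B -> T1 T1
  C -> T0 B | T0 T2 | c
  T0 -> b
  T1 -> c
  T2 -> a

CYK fill:
  cell(0,0) a: {T2}  orig:{}
  cell(1,1) b: {T0}  orig:{}
  cell(2,2) a: {T2}  orig:{}
  cell(3,3) c: {A,C,T1}  orig:{A,C}
  cell(0,1) ab: ∅
  cell(1,2) ba: {C}
  cell(2,3) ac: {S}
  cell(0,2) aba: ∅
  cell(1,3) bac: ∅
  cell(0,3) abac: ∅

S ∉ T[0,3] ⇒ NO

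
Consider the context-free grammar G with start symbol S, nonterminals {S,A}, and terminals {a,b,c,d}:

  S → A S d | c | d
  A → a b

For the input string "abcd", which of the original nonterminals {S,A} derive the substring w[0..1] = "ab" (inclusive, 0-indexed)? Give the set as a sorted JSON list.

CNF form of G:
  S -> A X3 | c | d
  A -> T0 T1
  T0 -> a
  T1 -> b
  T2 -> d
  X3 -> S T2

CYK table (by increasing span) (cells [i..j] with 0 ≤ i ≤ j ≤ 1 only):
  cell(0,0) a: {T0}  orig:{}
  cell(1,1) b: {T1}  orig:{}
  cell(0,1) ab: {A}

Original NTs in T[0,1] deriving "ab": ["A"]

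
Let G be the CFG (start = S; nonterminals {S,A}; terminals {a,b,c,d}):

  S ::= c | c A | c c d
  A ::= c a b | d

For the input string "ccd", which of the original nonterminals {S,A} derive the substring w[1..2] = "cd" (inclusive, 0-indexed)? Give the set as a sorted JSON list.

CNF form of G:
  S -> T0 A | T0 X5 | c
  A -> T0 X4 | d
  T0 -> c
  T1 -> a
  T2 -> b
  T3 -> d
  X4 -> T1 T2
  X5 -> T0 T3

CYK table (by increasing span) — only the sub-triangle for w[1..2]:
  T[1,1] 'c' = {S,T0}  orig:{S}
  T[2,2] 'd' = {A,T3}  orig:{A}
  T[1,2] 'cd' = {S,X5}  orig:{S}

Original NTs in T[1,2] deriving "cd": ["S"]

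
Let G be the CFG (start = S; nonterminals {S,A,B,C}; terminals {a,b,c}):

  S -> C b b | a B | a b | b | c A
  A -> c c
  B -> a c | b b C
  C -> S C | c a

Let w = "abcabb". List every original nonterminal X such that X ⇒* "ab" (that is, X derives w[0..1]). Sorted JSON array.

CNF form of G:
  S -> C X4 | T0 A | T1 B | T1 T2 | b
  A -> T0 T0
  B -> T1 T0 | T2 X3
  C -> S C | T0 T1
  T0 -> c
  T1 -> a
  T2 -> b
  X3 -> T2 C
  X4 -> T2 T2

Fill CYK table bottom-up — only the sub-triangle for w[0..1]:
  [0..0]={T1}  "a"  orig:{}
  [1..1]={S,T2}  "b"  orig:{S}
  [0..1]={S}  "ab"

Original NTs in T[0,1] deriving "ab": ["S"]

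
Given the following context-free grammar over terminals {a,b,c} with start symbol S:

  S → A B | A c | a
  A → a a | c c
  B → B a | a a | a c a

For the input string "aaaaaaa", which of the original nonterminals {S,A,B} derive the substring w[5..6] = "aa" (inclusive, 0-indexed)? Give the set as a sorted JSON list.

CNF form of G:
  S -> A B | A T1 | a
  A -> T0 T0 | T1 T1
  B -> B T0 | T0 T0 | T0 X2
  T0 -> a
  T1 -> c
  X2 -> T1 T0

Fill CYK table bottom-up, restricted to cells inside w[5..6]:
  T[5,5] 'a' = {S,T0}  orig:{S}
  T[6,6] 'a' = {S,T0}  orig:{S}
  T[5,6] 'aa' = {A,B}

Original NTs in T[5,6] deriving "aa": ["A", "B"]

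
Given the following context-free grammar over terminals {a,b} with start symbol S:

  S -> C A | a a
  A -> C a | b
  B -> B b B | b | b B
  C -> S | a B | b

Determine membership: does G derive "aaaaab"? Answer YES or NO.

CNF form of G:
  S -> C A | T0 T0
  A -> C T0 | b
  B -> B X2 | T1 B | b
  C -> C A | T0 B | T0 T0 | b
  T0 -> a
  T1 -> b
  X2 -> T1 B

Fill CYK table bottom-up:
  T[0,0] 'a' = {T0}  orig:{}
  T[1,1] 'a' = {T0}  orig:{}
  T[2,2] 'a' = {T0}  orig:{}
  T[3,3] 'a' = {T0}  orig:{}
  T[4,4] 'a' = {T0}  orig:{}
  T[5,5] 'b' = {A,B,C,T1}  orig:{A,B,C}
  T[0,1] 'aa' = {C,S}
  T[1,2] 'aa' = {C,S}
  T[2,3] 'aa' = {C,S}
  T[3,4] 'aa' = {C,S}
  T[4,5] 'ab' = {C}
  T[0,2] 'aaa' = {A}
  T[1,3] 'aaa' = {A}
  T[2,4] 'aaa' = {A}
  T[3,5] 'aab' = {C,S}
  T[0,3] 'aaaa' = ∅
  T[1,4] 'aaaa' = ∅
  T[2,5] 'aaab' = ∅
  T[0,4] 'aaaaa' = {C,S}
  T[1,5] 'aaaab' = ∅
  T[0,5] 'aaaaab' = {C,S}

S ∈ T[0,5] ⇒ YES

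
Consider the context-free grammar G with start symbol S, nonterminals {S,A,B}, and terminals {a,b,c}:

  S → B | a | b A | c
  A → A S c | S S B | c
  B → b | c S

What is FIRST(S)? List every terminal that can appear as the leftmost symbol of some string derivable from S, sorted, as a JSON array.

Compute FIRST by fixpoint:
pass 1:
  A via A→c: +{c}
  B via B→b: +{b}
  B via B→c S: +{c}
  S via S→B: +{b,c}
  S via S→a: +{a}
  FIRST(S)={a,b,c}  FIRST(A)={c}  FIRST(B)={b,c}
pass 2:
  A via A→S S B: +{a,b}
  FIRST(S)={a,b,c}  FIRST(A)={a,b,c}  FIRST(B)={b,c}
pass 3: (stable)
  FIRST(S)={a,b,c}  FIRST(A)={a,b,c}  FIRST(B)={b,c}

FIRST(S) = ["a", "b", "c"]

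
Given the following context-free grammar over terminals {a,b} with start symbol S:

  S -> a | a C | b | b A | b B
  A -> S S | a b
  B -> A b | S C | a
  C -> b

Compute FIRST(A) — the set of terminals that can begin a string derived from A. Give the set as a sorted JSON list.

FIRST iteration:
pass 1:
  A via A→a b: +{a}
  B via B→A b: +{a}
  C via C→b: +{b}
  S via S→a: +{a}
  S via S→b: +{b}
  S: {a,b}  A: {a}  B: {a}  C: {b}
pass 2:
  A via A→S S: +{b}
  B via B→A b: +{b}
  S: {a,b}  A: {a,b}  B: {a,b}  C: {b}
pass 3: (no change)
  S: {a,b}  A: {a,b}  B: {a,b}  C: {b}

FIRST(A) = ["a", "b"]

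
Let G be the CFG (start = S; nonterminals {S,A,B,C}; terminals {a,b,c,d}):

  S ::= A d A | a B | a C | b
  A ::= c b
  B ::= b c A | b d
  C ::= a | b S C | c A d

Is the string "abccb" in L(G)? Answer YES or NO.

Convert to CNF:
  S -> A X7 | T3 B | T3 C | b
  A -> T0 T1
  B -> T1 T2 | T1 X4
  C -> T0 X6 | T1 X5 | a
  T0 -> c
  T1 -> b
  T2 -> d
  T3 -> a
  X4 -> T0 A
  X5 -> S C
  X6 -> A T2
  X7 -> T2 A

CYK table (by increasing span):
  T[0,0] 'a' = {C,T3}  orig:{C}
  T[1,1] 'b' = {S,T1}  orig:{S}
  T[2,2] 'c' = {T0}  orig:{}
  T[3,3] 'c' = {T0}  orig:{}
  T[4,4] 'b' = {S,T1}  orig:{S}
  T[0,1] 'ab' = ∅
  T[1,2] 'bc' = ∅
  T[2,3] 'cc' = ∅
  T[3,4] 'cb' = {A}
  T[0,2] 'abc' = ∅
  T[1,3] 'bcc' = ∅
  T[2,4] 'ccb' = {X4}  orig:{}
  T[0,3] 'abcc' = ∅
  T[1,4] 'bccb' = {B}
  T[0,4] 'abccb' = {S}

S ∈ T[0,4] ⇒ YES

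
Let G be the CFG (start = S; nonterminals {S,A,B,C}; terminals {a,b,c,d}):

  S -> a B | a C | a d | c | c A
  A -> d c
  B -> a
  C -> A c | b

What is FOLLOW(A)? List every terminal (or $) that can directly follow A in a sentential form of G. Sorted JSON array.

Compute FIRST by fixpoint:
[1]
  A via A→d c: +{d}
  B via B→a: +{a}
  C via C→A c: +{d}
  C via C→b: +{b}
  S via S→a B: +{a}
  S via S→c: +{c}
  FIRST[S]={a,c}  FIRST[A]={d}  FIRST[B]={a}  FIRST[C]={b,d}
[2] — fixpoint
  FIRST[S]={a,c}  FIRST[A]={d}  FIRST[B]={a}  FIRST[C]={b,d}

Compute FOLLOW by fixpoint:
FOLLOW(S) := {$}
round 1:
  C→A c: FOLLOW(A) ⊇ FIRST(c) = {c}; new: +{c}
  S→a B: FOLLOW(B) ⊇ FOLLOW(S) ⊇ {$}; new: +{$}
  S→a C: FOLLOW(C) ⊇ FOLLOW(S) ⊇ {$}; new: +{$}
  S→c A: FOLLOW(A) ⊇ FOLLOW(S) ⊇ {$}; new: +{$}
  S: {$}  A: {$,c}  B: {$}  C: {$}
round 2: (no change)
  S: {$}  A: {$,c}  B: {$}  C: {$}

FOLLOW(A) = ["$", "c"]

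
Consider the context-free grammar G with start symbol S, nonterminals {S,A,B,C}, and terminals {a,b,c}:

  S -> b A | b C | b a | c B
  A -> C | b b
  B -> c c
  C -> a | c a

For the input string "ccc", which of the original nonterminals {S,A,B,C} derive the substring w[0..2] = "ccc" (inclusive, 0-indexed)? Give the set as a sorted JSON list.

CNF form of G:
  S -> T0 A | T0 C | T0 T2 | T1 B
  A -> T0 T0 | T1 T2 | a
  B -> T1 T1
  C -> T1 T2 | a
  T0 -> b
  T1 -> c
  T2 -> a

Fill CYK table bottom-up, restricted to cells inside w[0..2]:
  cell(0,0) c: {T1}  orig:{}
  cell(1,1) c: {T1}  orig:{}
  cell(2,2) c: {T1}  orig:{}
  cell(0,1) cc: {B}
  cell(1,2) cc: {B}
  cell(0,2) ccc: {S}

Original NTs in T[0,2] deriving "ccc": ["S"]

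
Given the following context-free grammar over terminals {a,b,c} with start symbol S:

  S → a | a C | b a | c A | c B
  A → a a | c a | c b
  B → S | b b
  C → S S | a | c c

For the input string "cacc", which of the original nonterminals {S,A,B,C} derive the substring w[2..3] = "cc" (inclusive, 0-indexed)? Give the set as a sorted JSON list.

CNF form of G:
  S -> T0 C | T1 A | T1 B | T2 T0 | a
  A -> T0 T0 | T1 T0 | T1 T2
  B -> T0 C | T1 A | T1 B | T2 T0 | T2 T2 | a
  C -> S S | T1 T1 | a
  T0 -> a
  T1 -> c
  T2 -> b

Fill CYK table bottom-up, restricted to cells inside w[2..3]:
  T[2,2] 'c' = {T1}  orig:{}
  T[3,3] 'c' = {T1}  orig:{}
  T[2,3] 'cc' = {C}

Original NTs in T[2,3] deriving "cc": ["C"]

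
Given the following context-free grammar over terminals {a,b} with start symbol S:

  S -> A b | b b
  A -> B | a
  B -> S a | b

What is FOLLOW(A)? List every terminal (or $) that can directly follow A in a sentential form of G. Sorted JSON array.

FIRST iteration:
iter 1:
  A via A→a: +{a}
  B via B→b: +{b}
  S via S→A b: +{a}
  S via S→b b: +{b}
  S: {a,b}  A: {a}  B: {b}
iter 2:
  A via A→B: +{b}
  B via B→S a: +{a}
  S: {a,b}  A: {a,b}  B: {a,b}
iter 3: done
  S: {a,b}  A: {a,b}  B: {a,b}

FOLLOW sets:
seed FOLLOW(S) with $
round 1:
  B→S a: FOLLOW(S) ⊇ FIRST(a) = {a}; new: +{a}
  S→A b: FOLLOW(A) ⊇ FIRST(b) = {b}; new: +{b}
  S: {$,a}  A: {b}  B: {}
round 2:
  A→B: FOLLOW(B) ⊇ FOLLOW(A) ⊇ {b}; new: +{b}
  S: {$,a}  A: {b}  B: {b}
round 3: — fixpoint
  S: {$,a}  A: {b}  B: {b}

FOLLOW(A) = ["b"]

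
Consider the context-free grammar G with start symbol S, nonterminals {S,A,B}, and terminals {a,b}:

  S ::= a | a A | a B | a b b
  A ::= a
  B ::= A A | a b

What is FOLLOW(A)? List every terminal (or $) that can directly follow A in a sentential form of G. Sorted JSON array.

FIRST sets, iterate to fixpoint:
[1]
  A via A→a: +{a}
  B via B→A A: +{a}
  S via S→a: +{a}
  S: {a}  A: {a}  B: {a}
[2] done
  S: {a}  A: {a}  B: {a}

Compute FOLLOW by fixpoint:
initialize: $ ∈ FOLLOW(S)
pass 1:
  B→A A: FOLLOW(A) ⊇ FIRST(A) = {a}; new: +{a}
  S→a A: FOLLOW(A) ⊇ FOLLOW(S) ⊇ {$}; new: +{$}
  S→a B: FOLLOW(B) ⊇ FOLLOW(S) ⊇ {$}; new: +{$}
  S: {$}  A: {$,a}  B: {$}
pass 2: done
  S: {$}  A: {$,a}  B: {$}

FOLLOW(A) = ["$", "a"]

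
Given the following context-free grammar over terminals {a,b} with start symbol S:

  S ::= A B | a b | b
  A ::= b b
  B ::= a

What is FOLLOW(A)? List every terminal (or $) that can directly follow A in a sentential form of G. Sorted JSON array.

FIRST sets, iterate to fixpoint:
round 1:
  A via A→b b: +{b}
  B via B→a: +{a}
  S via S→A B: +{b}
  S via S→a b: +{a}
  FIRST[S]={a,b}  FIRST[A]={b}  FIRST[B]={a}
round 2: (stable)
  FIRST[S]={a,b}  FIRST[A]={b}  FIRST[B]={a}

Compute FOLLOW by fixpoint:
initialize: $ ∈ FOLLOW(S)
iter 1:
  S→A B: FOLLOW(A) ⊇ FIRST(B) = {a}; new: +{a}
  S→A B: FOLLOW(B) ⊇ FOLLOW(S) ⊇ {$}; new: +{$}
  FOLLOW[S]={$}  FOLLOW[A]={a}  FOLLOW[B]={$}
iter 2: — fixpoint
  FOLLOW[S]={$}  FOLLOW[A]={a}  FOLLOW[B]={$}

FOLLOW(A) = ["a"]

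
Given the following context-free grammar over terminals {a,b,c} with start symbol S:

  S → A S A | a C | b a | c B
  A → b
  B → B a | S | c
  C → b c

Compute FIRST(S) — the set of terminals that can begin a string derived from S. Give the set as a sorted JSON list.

FIRST iteration:
[1]
  A via A→b: +{b}
  B via B→c: +{c}
  C via C→b c: +{b}
  S via S→A S A: +{b}
  S via S→a C: +{a}
  S via S→c B: +{c}
  S: {a,b,c}  A: {b}  B: {c}  C: {b}
[2]
  B via B→S: +{a,b}
  S: {a,b,c}  A: {b}  B: {a,b,c}  C: {b}
[3] done
  S: {a,b,c}  A: {b}  B: {a,b,c}  C: {b}

FIRST(S) = ["a", "b", "c"]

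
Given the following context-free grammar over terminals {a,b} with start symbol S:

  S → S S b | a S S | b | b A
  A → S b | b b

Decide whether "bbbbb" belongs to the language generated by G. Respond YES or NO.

Convert to CNF:
  S -> S X2 | T0 A | T1 X3 | b
  A -> S T0 | T0 T0
  T0 -> b
  T1 -> a
  X2 -> S T0
  X3 -> S S

CYK table (by increasing span):
  [0..0]={S,T0}  "b"  orig:{S}
  [1..1]={S,T0}  "b"  orig:{S}
  [2..2]={S,T0}  "b"  orig:{S}
  [3..3]={S,T0}  "b"  orig:{S}
  [4..4]={S,T0}  "b"  orig:{S}
  [0..1]={A,X2,X3}  "bb"  orig:{A}
  [1..2]={A,X2,X3}  "bb"  orig:{A}
  [2..3]={A,X2,X3}  "bb"  orig:{A}
  [3..4]={A,X2,X3}  "bb"  orig:{A}
  [0..2]={S}  "bbb"
  [1..3]={S}  "bbb"
  [2..4]={S}  "bbb"
  [0..3]={A,X2,X3}  "bbbb"  orig:{A}
  [1..4]={A,X2,X3}  "bbbb"  orig:{A}
  [0..4]={S}  "bbbbb"

S ∈ T[0,4] ⇒ YES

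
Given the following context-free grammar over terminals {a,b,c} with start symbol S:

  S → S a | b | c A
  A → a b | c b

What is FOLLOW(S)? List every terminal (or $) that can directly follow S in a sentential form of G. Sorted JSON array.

FIRST sets, iterate to fixpoint:
pass 1:
  A via A→a b: +{a}
  A via A→c b: +{c}
  S via S→b: +{b}
  S via S→c A: +{c}
  FIRST(S)={b,c}  FIRST(A)={a,c}
pass 2: (no change)
  FIRST(S)={b,c}  FIRST(A)={a,c}

Compute FOLLOW by fixpoint:
seed FOLLOW(S) with $
round 1:
  S→S a: FOLLOW(S) ⊇ FIRST(a) = {a}; new: +{a}
  S→c A: FOLLOW(A) ⊇ FOLLOW(S) ⊇ {$,a}; new: +{$,a}
  FOLLOW[S]={$,a}  FOLLOW[A]={$,a}
round 2: (no change)
  FOLLOW[S]={$,a}  FOLLOW[A]={$,a}

FOLLOW(S) = ["$", "a"]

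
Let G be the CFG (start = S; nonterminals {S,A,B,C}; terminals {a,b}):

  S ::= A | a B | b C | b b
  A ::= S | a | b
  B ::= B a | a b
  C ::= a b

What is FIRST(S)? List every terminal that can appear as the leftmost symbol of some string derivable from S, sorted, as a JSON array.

FIRST iteration:
round 1:
  A via A→a: +{a}
  A via A→b: +{b}
  B via B→a b: +{a}
  C via C→a b: +{a}
  S via S→A: +{a,b}
  FIRST(S)={a,b}  FIRST(A)={a,b}  FIRST(B)={a}  FIRST(C)={a}
round 2: (no change)
  FIRST(S)={a,b}  FIRST(A)={a,b}  FIRST(B)={a}  FIRST(C)={a}

FIRST(S) = ["a", "b"]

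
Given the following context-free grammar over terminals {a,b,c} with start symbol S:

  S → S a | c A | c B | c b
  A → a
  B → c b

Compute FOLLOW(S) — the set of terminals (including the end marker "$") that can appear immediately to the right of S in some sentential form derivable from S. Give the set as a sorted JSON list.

FIRST iteration:
[1]
  A via A→a: +{a}
  B via B→c b: +{c}
  S via S→c A: +{c}
  S: {c}  A: {a}  B: {c}
[2] (no change)
  S: {c}  A: {a}  B: {c}

Compute FOLLOW by fixpoint:
seed FOLLOW(S) with $
[1]
  S→S a: FOLLOW(S) ⊇ FIRST(a) = {a}; new: +{a}
  S→c A: FOLLOW(A) ⊇ FOLLOW(S) ⊇ {$,a}; new: +{$,a}
  S→c B: FOLLOW(B) ⊇ FOLLOW(S) ⊇ {$,a}; new: +{$,a}
  S: {$,a}  A: {$,a}  B: {$,a}
[2] — fixpoint
  S: {$,a}  A: {$,a}  B: {$,a}

FOLLOW(S) = ["$", "a"]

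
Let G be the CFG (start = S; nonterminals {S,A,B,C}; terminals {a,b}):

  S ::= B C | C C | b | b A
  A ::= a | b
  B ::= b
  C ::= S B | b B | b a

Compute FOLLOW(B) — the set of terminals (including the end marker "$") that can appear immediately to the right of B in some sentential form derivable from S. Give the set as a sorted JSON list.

FIRST iteration:
round 1:
  A via A→a: +{a}
  A via A→b: +{b}
  B via B→b: +{b}
  C via C→b B: +{b}
  S via S→B C: +{b}
  S: {b}  A: {a,b}  B: {b}  C: {b}
round 2: (no change)
  S: {b}  A: {a,b}  B: {b}  C: {b}

FOLLOW sets:
initialize: $ ∈ FOLLOW(S)
[1]
  C→S B: FOLLOW(S) ⊇ FIRST(B) = {b}; new: +{b}
  S→B C: FOLLOW(B) ⊇ FIRST(C) = {b}; new: +{b}
  S→B C: FOLLOW(C) ⊇ FOLLOW(S) ⊇ {$,b}; new: +{$,b}
  S→b A: FOLLOW(A) ⊇ FOLLOW(S) ⊇ {$,b}; new: +{$,b}
  S: {$,b}  A: {$,b}  B: {b}  C: {$,b}
[2]
  C→S B: FOLLOW(B) ⊇ FOLLOW(C) ⊇ {$,b}; new: +{$}
  S: {$,b}  A: {$,b}  B: {$,b}  C: {$,b}
[3] — fixpoint
  S: {$,b}  A: {$,b}  B: {$,b}  C: {$,b}

FOLLOW(B) = ["$", "b"]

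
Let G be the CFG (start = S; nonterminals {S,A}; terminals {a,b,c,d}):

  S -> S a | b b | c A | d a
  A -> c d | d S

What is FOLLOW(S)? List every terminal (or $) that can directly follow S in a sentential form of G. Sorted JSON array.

FIRST iteration:
round 1:
  A via A→c d: +{c}
  A via A→d S: +{d}
  S via S→b b: +{b}
  S via S→c A: +{c}
  S via S→d a: +{d}
  S: {b,c,d}  A: {c,d}
round 2: (no change)
  S: {b,c,d}  A: {c,d}

Compute FOLLOW by fixpoint:
initialize: $ ∈ FOLLOW(S)
pass 1:
  S→S a: FOLLOW(S) ⊇ FIRST(a) = {a}; new: +{a}
  S→c A: FOLLOW(A) ⊇ FOLLOW(S) ⊇ {$,a}; new: +{$,a}
  S: {$,a}  A: {$,a}
pass 2: (stable)
  S: {$,a}  A: {$,a}

FOLLOW(S) = ["$", "a"]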